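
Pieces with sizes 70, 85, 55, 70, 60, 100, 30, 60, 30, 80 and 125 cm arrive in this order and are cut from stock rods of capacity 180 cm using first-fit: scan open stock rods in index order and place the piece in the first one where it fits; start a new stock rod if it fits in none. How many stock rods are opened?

5

  70 → stock rod 1 (new)  [load 70/180]
  85 → stock rod 1  [load 155/180]
  55 → stock rod 2 (new)  [load 55/180]
  70 → stock rod 2  [load 125/180]
  60 → stock rod 3 (new)  [load 60/180]
  100 → stock rod 3  [load 160/180]
  30 → stock rod 2  [load 155/180]
  60 → stock rod 4 (new)  [load 60/180]
  30 → stock rod 4  [load 90/180]
  80 → stock rod 4  [load 170/180]
  125 → stock rod 5 (new)  [load 125/180]
5 stock rods opened.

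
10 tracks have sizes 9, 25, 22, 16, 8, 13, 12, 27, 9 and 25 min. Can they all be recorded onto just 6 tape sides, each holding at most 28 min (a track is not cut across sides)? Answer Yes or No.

No

Total = 166 min; ⌈166/28⌉ = 6.
The bound of 6 does not rule out 6, but exhaustive search shows no assignment into 6 tape sides of capacity 28 min exists — the minimum is 7.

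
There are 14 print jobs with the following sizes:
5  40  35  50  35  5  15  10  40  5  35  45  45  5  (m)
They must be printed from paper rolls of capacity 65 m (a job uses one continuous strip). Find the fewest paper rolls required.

8

Total = 50 + 45 + 45 + 40 + 40 + 35 + 35 + 35 + 15 + 10 + 5 + 5 + 5 + 5 = 370 m.
Lower bound: ⌈370/65⌉ = 6 paper rolls.
Also, 8 print jobs each exceed 65/2 m, and no two of those can share a roll, so at least 8 paper rolls are needed.
A packing using 8 paper rolls:
  roll 1: 50 + 15 = 65
  roll 2: 45 + 10 + 5 + 5 = 65
  roll 3: 45 + 5 + 5 = 55
  roll 4: 40 = 40
  roll 5: 40 = 40
  roll 6: 35 = 35
  roll 7: 35 = 35
  roll 8: 35 = 35
This matches the lower bound, so 8 is optimal.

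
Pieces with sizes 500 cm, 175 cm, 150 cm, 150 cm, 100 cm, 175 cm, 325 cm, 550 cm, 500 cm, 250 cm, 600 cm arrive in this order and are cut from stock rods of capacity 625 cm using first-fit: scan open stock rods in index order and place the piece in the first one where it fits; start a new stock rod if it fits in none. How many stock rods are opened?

  500 → stock rod 1 (new)  [load 500/625]
  175 → stock rod 2 (new)  [load 175/625]
  150 → stock rod 2  [load 325/625]
  150 → stock rod 2  [load 475/625]
  100 → stock rod 1  [load 600/625]
  175 → stock rod 3 (new)  [load 175/625]
  325 → stock rod 3  [load 500/625]
  550 → stock rod 4 (new)  [load 550/625]
  500 → stock rod 5 (new)  [load 500/625]
  250 → stock rod 6 (new)  [load 250/625]
  600 → stock rod 7 (new)  [load 600/625]
7 stock rods opened.

7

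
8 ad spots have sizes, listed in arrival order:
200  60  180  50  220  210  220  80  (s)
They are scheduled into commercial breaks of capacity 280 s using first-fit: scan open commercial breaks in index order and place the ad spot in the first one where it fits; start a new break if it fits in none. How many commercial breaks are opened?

  200 → break 1 (new)  [load 200/280]
  60 → break 1  [load 260/280]
  180 → break 2 (new)  [load 180/280]
  50 → break 2  [load 230/280]
  220 → break 3 (new)  [load 220/280]
  210 → break 4 (new)  [load 210/280]
  220 → break 5 (new)  [load 220/280]
  80 → break 6 (new)  [load 80/280]
6 commercial breaks opened.

6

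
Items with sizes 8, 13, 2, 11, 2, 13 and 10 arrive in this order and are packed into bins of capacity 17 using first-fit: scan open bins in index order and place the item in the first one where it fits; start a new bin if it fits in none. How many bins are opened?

  8 → bin 1 (new)  [load 8/17]
  13 → bin 2 (new)  [load 13/17]
  2 → bin 1  [load 10/17]
  11 → bin 3 (new)  [load 11/17]
  2 → bin 1  [load 12/17]
  13 → bin 4 (new)  [load 13/17]
  10 → bin 5 (new)  [load 10/17]
5 bins opened.

5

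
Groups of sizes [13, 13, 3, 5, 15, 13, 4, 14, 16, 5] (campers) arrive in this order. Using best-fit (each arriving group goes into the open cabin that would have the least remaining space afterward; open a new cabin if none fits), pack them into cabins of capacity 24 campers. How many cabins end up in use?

6

  13 → cabin 1 (new)  [load 13/24]
  13 → cabin 2 (new)  [load 13/24]
  3 → cabin 1  [load 16/24]
  5 → cabin 1  [load 21/24]
  15 → cabin 3 (new)  [load 15/24]
  13 → cabin 4 (new)  [load 13/24]
  4 → cabin 3  [load 19/24]
  14 → cabin 5 (new)  [load 14/24]
  16 → cabin 6 (new)  [load 16/24]
  5 → cabin 3  [load 24/24]
6 cabins opened.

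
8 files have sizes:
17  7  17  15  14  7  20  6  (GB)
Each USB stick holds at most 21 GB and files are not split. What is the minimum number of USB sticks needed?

Total = 20 + 17 + 17 + 15 + 14 + 7 + 7 + 6 = 103 GB.
Lower bound: ⌈103/21⌉ = 5 USB sticks.
A packing using 6 USB sticks:
  USB stick 1: 20 = 20
  USB stick 2: 17 = 17
  USB stick 3: 17 = 17
  USB stick 4: 15 + 6 = 21
  USB stick 5: 14 + 7 = 21
  USB stick 6: 7 = 7
No arrangement into 5 USB sticks stays within capacity, so 6 is optimal.

6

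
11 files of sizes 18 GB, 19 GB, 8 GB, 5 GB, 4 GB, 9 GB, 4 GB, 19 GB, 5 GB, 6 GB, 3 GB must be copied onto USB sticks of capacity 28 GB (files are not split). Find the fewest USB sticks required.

Total = 19 + 19 + 18 + 9 + 8 + 6 + 5 + 5 + 4 + 4 + 3 = 100 GB.
Lower bound: ⌈100/28⌉ = 4 USB sticks.
A packing using 4 USB sticks:
  USB stick 1: 19 + 9 = 28
  USB stick 2: 19 + 8 = 27
  USB stick 3: 18 + 6 + 4 = 28
  USB stick 4: 5 + 5 + 4 + 3 = 17
This matches the lower bound, so 4 is optimal.

4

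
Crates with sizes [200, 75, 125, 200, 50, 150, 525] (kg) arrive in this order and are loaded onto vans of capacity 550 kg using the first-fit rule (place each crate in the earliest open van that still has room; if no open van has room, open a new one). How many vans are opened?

  200 → van 1 (new)  [load 200/550]
  75 → van 1  [load 275/550]
  125 → van 1  [load 400/550]
  200 → van 2 (new)  [load 200/550]
  50 → van 1  [load 450/550]
  150 → van 2  [load 350/550]
  525 → van 3 (new)  [load 525/550]
3 vans opened.

3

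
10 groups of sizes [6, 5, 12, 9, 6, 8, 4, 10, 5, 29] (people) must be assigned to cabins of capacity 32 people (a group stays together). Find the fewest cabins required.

4

Total = 29 + 12 + 10 + 9 + 8 + 6 + 6 + 5 + 5 + 4 = 94 people.
Lower bound: ⌈94/32⌉ = 3 cabins.
A packing using 4 cabins:
  cabin 1: 29 = 29
  cabin 2: 12 + 10 + 9 = 31
  cabin 3: 8 + 6 + 6 + 5 + 5 = 30
  cabin 4: 4 = 4
No arrangement into 3 cabins stays within capacity, so 4 is optimal.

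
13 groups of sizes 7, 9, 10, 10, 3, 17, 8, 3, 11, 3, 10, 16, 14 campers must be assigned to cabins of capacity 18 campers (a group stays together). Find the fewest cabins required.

8

Total = 17 + 16 + 14 + 11 + 10 + 10 + 10 + 9 + 8 + 7 + 3 + 3 + 3 = 121 campers.
Lower bound: ⌈121/18⌉ = 7 cabins.
A packing using 8 cabins:
  cabin 1: 17 = 17
  cabin 2: 16 = 16
  cabin 3: 14 + 3 = 17
  cabin 4: 11 + 7 = 18
  cabin 5: 10 + 8 = 18
  cabin 6: 10 + 3 + 3 = 16
  cabin 7: 10 = 10
  cabin 8: 9 = 9
No arrangement into 7 cabins stays within capacity, so 8 is optimal.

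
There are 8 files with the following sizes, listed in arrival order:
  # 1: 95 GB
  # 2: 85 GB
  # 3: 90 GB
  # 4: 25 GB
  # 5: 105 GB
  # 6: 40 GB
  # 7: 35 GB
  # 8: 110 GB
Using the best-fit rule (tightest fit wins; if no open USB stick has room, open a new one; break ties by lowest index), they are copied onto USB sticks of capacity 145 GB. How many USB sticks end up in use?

  95 → USB stick 1 (new)  [load 95/145]
  85 → USB stick 2 (new)  [load 85/145]
  90 → USB stick 3 (new)  [load 90/145]
  25 → USB stick 1  [load 120/145]
  105 → USB stick 4 (new)  [load 105/145]
  40 → USB stick 4  [load 145/145]
  35 → USB stick 3  [load 125/145]
  110 → USB stick 5 (new)  [load 110/145]
5 USB sticks opened.

5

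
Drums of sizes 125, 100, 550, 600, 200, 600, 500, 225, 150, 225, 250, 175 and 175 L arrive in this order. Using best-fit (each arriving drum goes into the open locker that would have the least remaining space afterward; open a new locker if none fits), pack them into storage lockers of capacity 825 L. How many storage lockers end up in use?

5

  125 → locker 1 (new)  [load 125/825]
  100 → locker 1  [load 225/825]
  550 → locker 1  [load 775/825]
  600 → locker 2 (new)  [load 600/825]
  200 → locker 2  [load 800/825]
  600 → locker 3 (new)  [load 600/825]
  500 → locker 4 (new)  [load 500/825]
  225 → locker 3  [load 825/825]
  150 → locker 4  [load 650/825]
  225 → locker 5 (new)  [load 225/825]
  250 → locker 5  [load 475/825]
  175 → locker 4  [load 825/825]
  175 → locker 5  [load 650/825]
5 storage lockers opened.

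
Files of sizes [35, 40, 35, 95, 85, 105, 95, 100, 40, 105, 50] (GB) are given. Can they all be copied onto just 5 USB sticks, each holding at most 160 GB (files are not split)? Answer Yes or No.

No

Total = 785 GB; ⌈785/160⌉ = 5.
6 files each exceed half the capacity and cannot share a USB stick, forcing at least 6 USB sticks.
At least 6 USB sticks are required, but only 5 are allowed.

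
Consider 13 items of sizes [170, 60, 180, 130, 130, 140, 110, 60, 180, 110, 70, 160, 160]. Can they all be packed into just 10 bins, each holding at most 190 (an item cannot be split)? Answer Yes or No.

A valid assignment using 10 bins:
  bin 1: 180 = 180
  bin 2: 180 = 180
  bin 3: 170 = 170
  bin 4: 160 = 160
  bin 5: 160 = 160
  bin 6: 140 = 140
  bin 7: 130 + 60 = 190
  bin 8: 130 + 60 = 190
  bin 9: 110 + 70 = 180
  bin 10: 110 = 110
Every load is within 190, so 10 bins suffice.

Yes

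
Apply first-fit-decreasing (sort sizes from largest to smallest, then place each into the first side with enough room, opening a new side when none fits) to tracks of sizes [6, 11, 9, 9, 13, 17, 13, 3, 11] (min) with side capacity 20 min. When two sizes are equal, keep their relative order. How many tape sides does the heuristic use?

Sorted descending: 17, 13, 13, 11, 11, 9, 9, 6, 3.
  17 → side 1 (new)  [load 17/20]
  13 → side 2 (new)  [load 13/20]
  13 → side 3 (new)  [load 13/20]
  11 → side 4 (new)  [load 11/20]
  11 → side 5 (new)  [load 11/20]
  9 → side 4  [load 20/20]
  9 → side 5  [load 20/20]
  6 → side 2  [load 19/20]
  3 → side 1  [load 20/20]
5 tape sides opened.

5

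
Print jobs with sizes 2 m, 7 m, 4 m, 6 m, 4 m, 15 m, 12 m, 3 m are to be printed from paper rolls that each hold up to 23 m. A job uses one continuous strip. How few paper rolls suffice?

3

Total = 15 + 12 + 7 + 6 + 4 + 4 + 3 + 2 = 53 m.
Lower bound: ⌈53/23⌉ = 3 paper rolls.
A packing using 3 paper rolls:
  roll 1: 15 + 7 = 22
  roll 2: 12 + 6 + 4 = 22
  roll 3: 4 + 3 + 2 = 9
This matches the lower bound, so 3 is optimal.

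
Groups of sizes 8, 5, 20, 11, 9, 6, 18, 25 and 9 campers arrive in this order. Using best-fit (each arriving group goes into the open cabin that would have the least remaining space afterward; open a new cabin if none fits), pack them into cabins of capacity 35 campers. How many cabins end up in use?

  8 → cabin 1 (new)  [load 8/35]
  5 → cabin 1  [load 13/35]
  20 → cabin 1  [load 33/35]
  11 → cabin 2 (new)  [load 11/35]
  9 → cabin 2  [load 20/35]
  6 → cabin 2  [load 26/35]
  18 → cabin 3 (new)  [load 18/35]
  25 → cabin 4 (new)  [load 25/35]
  9 → cabin 2  [load 35/35]
4 cabins opened.

4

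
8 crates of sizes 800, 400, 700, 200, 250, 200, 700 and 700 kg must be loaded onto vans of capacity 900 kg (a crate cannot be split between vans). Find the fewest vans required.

Total = 800 + 700 + 700 + 700 + 400 + 250 + 200 + 200 = 3950 kg.
Lower bound: ⌈3950/900⌉ = 5 vans.
A packing using 5 vans:
  van 1: 800 = 800
  van 2: 700 + 200 = 900
  van 3: 700 + 200 = 900
  van 4: 700 = 700
  van 5: 400 + 250 = 650
This matches the lower bound, so 5 is optimal.

5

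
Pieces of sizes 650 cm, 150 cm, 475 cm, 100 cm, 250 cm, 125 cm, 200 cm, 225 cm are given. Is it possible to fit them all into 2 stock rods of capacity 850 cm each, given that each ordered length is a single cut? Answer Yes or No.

Total = 2175 cm; ⌈2175/850⌉ = 3.
At least 3 stock rods are required, but only 2 are allowed.

No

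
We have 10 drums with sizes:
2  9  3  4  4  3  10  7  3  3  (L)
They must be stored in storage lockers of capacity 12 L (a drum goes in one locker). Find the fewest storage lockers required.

5

Total = 10 + 9 + 7 + 4 + 4 + 3 + 3 + 3 + 3 + 2 = 48 L.
Lower bound: ⌈48/12⌉ = 4 storage lockers.
A packing using 5 storage lockers:
  locker 1: 10 + 2 = 12
  locker 2: 9 + 3 = 12
  locker 3: 7 + 4 = 11
  locker 4: 4 + 3 + 3 = 10
  locker 5: 3 = 3
No arrangement into 4 storage lockers stays within capacity, so 5 is optimal.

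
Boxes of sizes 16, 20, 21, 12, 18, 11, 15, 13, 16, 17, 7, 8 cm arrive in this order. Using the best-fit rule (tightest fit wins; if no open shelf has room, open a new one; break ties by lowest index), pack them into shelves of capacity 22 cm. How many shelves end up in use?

  16 → shelf 1 (new)  [load 16/22]
  20 → shelf 2 (new)  [load 20/22]
  21 → shelf 3 (new)  [load 21/22]
  12 → shelf 4 (new)  [load 12/22]
  18 → shelf 5 (new)  [load 18/22]
  11 → shelf 6 (new)  [load 11/22]
  15 → shelf 7 (new)  [load 15/22]
  13 → shelf 8 (new)  [load 13/22]
  16 → shelf 9 (new)  [load 16/22]
  17 → shelf 10 (new)  [load 17/22]
  7 → shelf 7  [load 22/22]
  8 → shelf 8  [load 21/22]
10 shelves opened.

10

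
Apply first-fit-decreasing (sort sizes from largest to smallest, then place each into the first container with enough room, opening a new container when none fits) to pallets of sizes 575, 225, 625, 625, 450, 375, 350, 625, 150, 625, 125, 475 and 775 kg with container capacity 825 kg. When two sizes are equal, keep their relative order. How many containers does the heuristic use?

Sorted descending: 775, 625, 625, 625, 625, 575, 475, 450, 375, 350, 225, 150, 125.
  775 → container 1 (new)  [load 775/825]
  625 → container 2 (new)  [load 625/825]
  625 → container 3 (new)  [load 625/825]
  625 → container 4 (new)  [load 625/825]
  625 → container 5 (new)  [load 625/825]
  575 → container 6 (new)  [load 575/825]
  475 → container 7 (new)  [load 475/825]
  450 → container 8 (new)  [load 450/825]
  375 → container 8  [load 825/825]
  350 → container 7  [load 825/825]
  225 → container 6  [load 800/825]
  150 → container 2  [load 775/825]
  125 → container 3  [load 750/825]
8 containers opened.

8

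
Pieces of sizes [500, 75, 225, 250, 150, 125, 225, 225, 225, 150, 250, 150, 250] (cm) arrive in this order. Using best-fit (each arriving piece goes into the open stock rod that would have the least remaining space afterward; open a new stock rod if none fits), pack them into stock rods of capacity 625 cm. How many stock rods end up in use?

5

  500 → stock rod 1 (new)  [load 500/625]
  75 → stock rod 1  [load 575/625]
  225 → stock rod 2 (new)  [load 225/625]
  250 → stock rod 2  [load 475/625]
  150 → stock rod 2  [load 625/625]
  125 → stock rod 3 (new)  [load 125/625]
  225 → stock rod 3  [load 350/625]
  225 → stock rod 3  [load 575/625]
  225 → stock rod 4 (new)  [load 225/625]
  150 → stock rod 4  [load 375/625]
  250 → stock rod 4  [load 625/625]
  150 → stock rod 5 (new)  [load 150/625]
  250 → stock rod 5  [load 400/625]
5 stock rods opened.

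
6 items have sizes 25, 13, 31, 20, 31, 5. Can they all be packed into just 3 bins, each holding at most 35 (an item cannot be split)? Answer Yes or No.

Total = 125; ⌈125/35⌉ = 4.
At least 4 bins are required, but only 3 are allowed.

No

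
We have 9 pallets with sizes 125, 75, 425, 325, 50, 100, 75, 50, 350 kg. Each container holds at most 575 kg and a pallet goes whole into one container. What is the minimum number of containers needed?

3

Total = 425 + 350 + 325 + 125 + 100 + 75 + 75 + 50 + 50 = 1575 kg.
Lower bound: ⌈1575/575⌉ = 3 containers.
A packing using 3 containers:
  container 1: 425 + 125 = 550
  container 2: 350 + 100 + 75 + 50 = 575
  container 3: 325 + 75 + 50 = 450
This matches the lower bound, so 3 is optimal.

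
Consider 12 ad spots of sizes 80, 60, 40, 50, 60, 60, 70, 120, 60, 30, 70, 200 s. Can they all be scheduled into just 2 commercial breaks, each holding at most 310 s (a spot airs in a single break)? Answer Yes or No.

Total = 900 s; ⌈900/310⌉ = 3.
At least 3 commercial breaks are required, but only 2 are allowed.

No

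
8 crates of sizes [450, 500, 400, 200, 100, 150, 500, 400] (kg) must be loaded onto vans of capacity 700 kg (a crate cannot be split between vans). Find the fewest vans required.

5

Total = 500 + 500 + 450 + 400 + 400 + 200 + 150 + 100 = 2700 kg.
Lower bound: ⌈2700/700⌉ = 4 vans.
Also, 5 crates each exceed 350 kg, and no two of those can share a van, so at least 5 vans are needed.
A packing using 5 vans:
  van 1: 500 + 200 = 700
  van 2: 500 + 150 = 650
  van 3: 450 + 100 = 550
  van 4: 400 = 400
  van 5: 400 = 400
This matches the lower bound, so 5 is optimal.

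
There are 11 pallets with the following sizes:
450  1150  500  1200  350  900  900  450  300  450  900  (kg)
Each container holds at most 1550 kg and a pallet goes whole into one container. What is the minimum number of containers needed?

6

Total = 1200 + 1150 + 900 + 900 + 900 + 500 + 450 + 450 + 450 + 350 + 300 = 7550 kg.
Lower bound: ⌈7550/1550⌉ = 5 containers.
A packing using 6 containers:
  container 1: 1200 + 350 = 1550
  container 2: 1150 + 300 = 1450
  container 3: 900 + 500 = 1400
  container 4: 900 + 450 = 1350
  container 5: 900 + 450 = 1350
  container 6: 450 = 450
No arrangement into 5 containers stays within capacity, so 6 is optimal.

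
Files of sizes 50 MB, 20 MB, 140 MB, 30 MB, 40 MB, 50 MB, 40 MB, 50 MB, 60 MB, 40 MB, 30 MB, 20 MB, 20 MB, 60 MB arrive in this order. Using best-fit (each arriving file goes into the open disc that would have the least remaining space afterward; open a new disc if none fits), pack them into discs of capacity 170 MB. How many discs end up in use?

4

  50 → disc 1 (new)  [load 50/170]
  20 → disc 1  [load 70/170]
  140 → disc 2 (new)  [load 140/170]
  30 → disc 2  [load 170/170]
  40 → disc 1  [load 110/170]
  50 → disc 1  [load 160/170]
  40 → disc 3 (new)  [load 40/170]
  50 → disc 3  [load 90/170]
  60 → disc 3  [load 150/170]
  40 → disc 4 (new)  [load 40/170]
  30 → disc 4  [load 70/170]
  20 → disc 3  [load 170/170]
  20 → disc 4  [load 90/170]
  60 → disc 4  [load 150/170]
4 discs opened.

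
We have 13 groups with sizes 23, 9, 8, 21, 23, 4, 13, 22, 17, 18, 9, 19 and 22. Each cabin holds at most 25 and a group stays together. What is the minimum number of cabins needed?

Total = 23 + 23 + 22 + 22 + 21 + 19 + 18 + 17 + 13 + 9 + 9 + 8 + 4 = 208.
Lower bound: ⌈208/25⌉ = 9 cabins.
A packing using 10 cabins:
  cabin 1: 23 = 23
  cabin 2: 23 = 23
  cabin 3: 22 = 22
  cabin 4: 22 = 22
  cabin 5: 21 + 4 = 25
  cabin 6: 19 = 19
  cabin 7: 18 = 18
  cabin 8: 17 + 8 = 25
  cabin 9: 13 + 9 = 22
  cabin 10: 9 = 9
No arrangement into 9 cabins stays within capacity, so 10 is optimal.

10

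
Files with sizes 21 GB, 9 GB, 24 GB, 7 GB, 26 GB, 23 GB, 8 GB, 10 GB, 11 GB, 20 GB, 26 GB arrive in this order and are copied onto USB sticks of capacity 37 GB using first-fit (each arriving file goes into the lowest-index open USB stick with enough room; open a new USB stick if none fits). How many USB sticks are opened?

  21 → USB stick 1 (new)  [load 21/37]
  9 → USB stick 1  [load 30/37]
  24 → USB stick 2 (new)  [load 24/37]
  7 → USB stick 1  [load 37/37]
  26 → USB stick 3 (new)  [load 26/37]
  23 → USB stick 4 (new)  [load 23/37]
  8 → USB stick 2  [load 32/37]
  10 → USB stick 3  [load 36/37]
  11 → USB stick 4  [load 34/37]
  20 → USB stick 5 (new)  [load 20/37]
  26 → USB stick 6 (new)  [load 26/37]
6 USB sticks opened.

6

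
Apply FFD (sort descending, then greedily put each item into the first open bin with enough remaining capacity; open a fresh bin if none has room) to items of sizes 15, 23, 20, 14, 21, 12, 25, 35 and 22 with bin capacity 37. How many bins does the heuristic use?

Sorted descending: 35, 25, 23, 22, 21, 20, 15, 14, 12.
  35 → bin 1 (new)  [load 35/37]
  25 → bin 2 (new)  [load 25/37]
  23 → bin 3 (new)  [load 23/37]
  22 → bin 4 (new)  [load 22/37]
  21 → bin 5 (new)  [load 21/37]
  20 → bin 6 (new)  [load 20/37]
  15 → bin 4  [load 37/37]
  14 → bin 3  [load 37/37]
  12 → bin 2  [load 37/37]
6 bins opened.

6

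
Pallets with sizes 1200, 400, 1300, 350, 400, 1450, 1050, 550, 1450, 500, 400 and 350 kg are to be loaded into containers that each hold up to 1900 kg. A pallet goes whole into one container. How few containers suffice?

6

Total = 1450 + 1450 + 1300 + 1200 + 1050 + 550 + 500 + 400 + 400 + 400 + 350 + 350 = 9400 kg.
Lower bound: ⌈9400/1900⌉ = 5 containers.
A packing using 6 containers:
  container 1: 1450 + 400 = 1850
  container 2: 1450 + 400 = 1850
  container 3: 1300 + 550 = 1850
  container 4: 1200 + 500 = 1700
  container 5: 1050 + 400 + 350 = 1800
  container 6: 350 = 350
No arrangement into 5 containers stays within capacity, so 6 is optimal.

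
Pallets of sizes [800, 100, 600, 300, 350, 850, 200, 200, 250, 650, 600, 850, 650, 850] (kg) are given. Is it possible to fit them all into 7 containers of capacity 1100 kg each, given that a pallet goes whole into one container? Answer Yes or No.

Total = 7250 kg; ⌈7250/1100⌉ = 7.
8 pallets each exceed half the capacity and cannot share a container, forcing at least 8 containers.
At least 8 containers are required, but only 7 are allowed.

No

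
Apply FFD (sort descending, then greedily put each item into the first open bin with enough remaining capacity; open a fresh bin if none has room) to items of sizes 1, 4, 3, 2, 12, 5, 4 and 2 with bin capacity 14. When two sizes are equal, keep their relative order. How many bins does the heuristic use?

Sorted descending: 12, 5, 4, 4, 3, 2, 2, 1.
  12 → bin 1 (new)  [load 12/14]
  5 → bin 2 (new)  [load 5/14]
  4 → bin 2  [load 9/14]
  4 → bin 2  [load 13/14]
  3 → bin 3 (new)  [load 3/14]
  2 → bin 1  [load 14/14]
  2 → bin 3  [load 5/14]
  1 → bin 2  [load 14/14]
3 bins opened.

3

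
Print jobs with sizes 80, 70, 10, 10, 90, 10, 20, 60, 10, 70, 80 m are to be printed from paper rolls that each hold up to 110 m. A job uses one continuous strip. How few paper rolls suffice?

Total = 90 + 80 + 80 + 70 + 70 + 60 + 20 + 10 + 10 + 10 + 10 = 510 m.
Lower bound: ⌈510/110⌉ = 5 paper rolls.
Also, 6 print jobs each exceed 55 m, and no two of those can share a roll, so at least 6 paper rolls are needed.
A packing using 6 paper rolls:
  roll 1: 90 + 20 = 110
  roll 2: 80 + 10 + 10 + 10 = 110
  roll 3: 80 + 10 = 90
  roll 4: 70 = 70
  roll 5: 70 = 70
  roll 6: 60 = 60
This matches the lower bound, so 6 is optimal.

6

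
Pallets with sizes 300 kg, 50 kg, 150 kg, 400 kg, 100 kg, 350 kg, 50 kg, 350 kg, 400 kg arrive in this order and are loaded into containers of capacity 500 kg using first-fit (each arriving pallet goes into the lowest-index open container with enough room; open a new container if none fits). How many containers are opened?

  300 → container 1 (new)  [load 300/500]
  50 → container 1  [load 350/500]
  150 → container 1  [load 500/500]
  400 → container 2 (new)  [load 400/500]
  100 → container 2  [load 500/500]
  350 → container 3 (new)  [load 350/500]
  50 → container 3  [load 400/500]
  350 → container 4 (new)  [load 350/500]
  400 → container 5 (new)  [load 400/500]
5 containers opened.

5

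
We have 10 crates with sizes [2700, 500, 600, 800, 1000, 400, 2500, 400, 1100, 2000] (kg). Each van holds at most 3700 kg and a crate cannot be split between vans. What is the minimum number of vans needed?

Total = 2700 + 2500 + 2000 + 1100 + 1000 + 800 + 600 + 500 + 400 + 400 = 12000 kg.
Lower bound: ⌈12000/3700⌉ = 4 vans.
A packing using 4 vans:
  van 1: 2700 + 1000 = 3700
  van 2: 2500 + 1100 = 3600
  van 3: 2000 + 800 + 600 = 3400
  van 4: 500 + 400 + 400 = 1300
This matches the lower bound, so 4 is optimal.

4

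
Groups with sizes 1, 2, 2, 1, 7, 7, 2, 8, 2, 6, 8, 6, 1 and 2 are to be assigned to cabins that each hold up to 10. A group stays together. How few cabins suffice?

Total = 8 + 8 + 7 + 7 + 6 + 6 + 2 + 2 + 2 + 2 + 2 + 1 + 1 + 1 = 55.
Lower bound: ⌈55/10⌉ = 6 cabins.
A packing using 6 cabins:
  cabin 1: 8 + 2 = 10
  cabin 2: 8 + 2 = 10
  cabin 3: 7 + 2 + 1 = 10
  cabin 4: 7 + 2 + 1 = 10
  cabin 5: 6 + 2 + 1 = 9
  cabin 6: 6 = 6
This matches the lower bound, so 6 is optimal.

6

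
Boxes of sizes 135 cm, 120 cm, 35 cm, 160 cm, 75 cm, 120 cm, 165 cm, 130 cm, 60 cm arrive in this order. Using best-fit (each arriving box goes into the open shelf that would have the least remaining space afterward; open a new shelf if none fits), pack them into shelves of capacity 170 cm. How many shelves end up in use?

7

  135 → shelf 1 (new)  [load 135/170]
  120 → shelf 2 (new)  [load 120/170]
  35 → shelf 1  [load 170/170]
  160 → shelf 3 (new)  [load 160/170]
  75 → shelf 4 (new)  [load 75/170]
  120 → shelf 5 (new)  [load 120/170]
  165 → shelf 6 (new)  [load 165/170]
  130 → shelf 7 (new)  [load 130/170]
  60 → shelf 4  [load 135/170]
7 shelves opened.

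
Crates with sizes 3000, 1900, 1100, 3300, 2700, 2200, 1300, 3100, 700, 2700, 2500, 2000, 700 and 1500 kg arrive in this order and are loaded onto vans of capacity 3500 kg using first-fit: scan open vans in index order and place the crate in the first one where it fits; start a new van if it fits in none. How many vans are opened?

9

  3000 → van 1 (new)  [load 3000/3500]
  1900 → van 2 (new)  [load 1900/3500]
  1100 → van 2  [load 3000/3500]
  3300 → van 3 (new)  [load 3300/3500]
  2700 → van 4 (new)  [load 2700/3500]
  2200 → van 5 (new)  [load 2200/3500]
  1300 → van 5  [load 3500/3500]
  3100 → van 6 (new)  [load 3100/3500]
  700 → van 4  [load 3400/3500]
  2700 → van 7 (new)  [load 2700/3500]
  2500 → van 8 (new)  [load 2500/3500]
  2000 → van 9 (new)  [load 2000/3500]
  700 → van 7  [load 3400/3500]
  1500 → van 9  [load 3500/3500]
9 vans opened.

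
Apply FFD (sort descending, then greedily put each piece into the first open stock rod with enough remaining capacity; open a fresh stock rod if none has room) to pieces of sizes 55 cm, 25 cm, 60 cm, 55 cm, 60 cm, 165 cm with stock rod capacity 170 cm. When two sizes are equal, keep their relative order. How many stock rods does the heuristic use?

3

Sorted descending: 165, 60, 60, 55, 55, 25.
  165 → stock rod 1 (new)  [load 165/170]
  60 → stock rod 2 (new)  [load 60/170]
  60 → stock rod 2  [load 120/170]
  55 → stock rod 3 (new)  [load 55/170]
  55 → stock rod 3  [load 110/170]
  25 → stock rod 2  [load 145/170]
3 stock rods opened.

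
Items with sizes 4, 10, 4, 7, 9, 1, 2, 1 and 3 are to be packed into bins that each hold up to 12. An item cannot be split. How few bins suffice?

Total = 10 + 9 + 7 + 4 + 4 + 3 + 2 + 1 + 1 = 41.
Lower bound: ⌈41/12⌉ = 4 bins.
A packing using 4 bins:
  bin 1: 10 + 2 = 12
  bin 2: 9 + 3 = 12
  bin 3: 7 + 4 + 1 = 12
  bin 4: 4 + 1 = 5
This matches the lower bound, so 4 is optimal.

4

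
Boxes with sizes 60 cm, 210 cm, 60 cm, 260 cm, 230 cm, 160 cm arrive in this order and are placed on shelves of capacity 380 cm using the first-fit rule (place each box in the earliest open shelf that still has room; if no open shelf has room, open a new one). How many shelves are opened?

  60 → shelf 1 (new)  [load 60/380]
  210 → shelf 1  [load 270/380]
  60 → shelf 1  [load 330/380]
  260 → shelf 2 (new)  [load 260/380]
  230 → shelf 3 (new)  [load 230/380]
  160 → shelf 4 (new)  [load 160/380]
4 shelves opened.

4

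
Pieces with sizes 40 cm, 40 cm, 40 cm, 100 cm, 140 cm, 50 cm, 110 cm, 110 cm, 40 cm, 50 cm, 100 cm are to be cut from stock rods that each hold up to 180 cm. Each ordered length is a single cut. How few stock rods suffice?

5

Total = 140 + 110 + 110 + 100 + 100 + 50 + 50 + 40 + 40 + 40 + 40 = 820 cm.
Lower bound: ⌈820/180⌉ = 5 stock rods.
A packing using 5 stock rods:
  stock rod 1: 140 + 40 = 180
  stock rod 2: 110 + 50 = 160
  stock rod 3: 110 + 50 = 160
  stock rod 4: 100 + 40 + 40 = 180
  stock rod 5: 100 + 40 = 140
This matches the lower bound, so 5 is optimal.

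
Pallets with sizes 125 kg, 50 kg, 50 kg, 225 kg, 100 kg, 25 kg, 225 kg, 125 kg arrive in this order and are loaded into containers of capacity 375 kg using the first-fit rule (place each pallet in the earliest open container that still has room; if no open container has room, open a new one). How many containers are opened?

3

  125 → container 1 (new)  [load 125/375]
  50 → container 1  [load 175/375]
  50 → container 1  [load 225/375]
  225 → container 2 (new)  [load 225/375]
  100 → container 1  [load 325/375]
  25 → container 1  [load 350/375]
  225 → container 3 (new)  [load 225/375]
  125 → container 2  [load 350/375]
3 containers opened.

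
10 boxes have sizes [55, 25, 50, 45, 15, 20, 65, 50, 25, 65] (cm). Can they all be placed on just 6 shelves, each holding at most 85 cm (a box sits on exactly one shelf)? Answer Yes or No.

A valid assignment using 6 shelves:
  shelf 1: 65 + 20 = 85
  shelf 2: 65 + 15 = 80
  shelf 3: 55 + 25 = 80
  shelf 4: 50 + 25 = 75
  shelf 5: 50 = 50
  shelf 6: 45 = 45
Every load is within 85 cm, so 6 shelves suffice.

Yes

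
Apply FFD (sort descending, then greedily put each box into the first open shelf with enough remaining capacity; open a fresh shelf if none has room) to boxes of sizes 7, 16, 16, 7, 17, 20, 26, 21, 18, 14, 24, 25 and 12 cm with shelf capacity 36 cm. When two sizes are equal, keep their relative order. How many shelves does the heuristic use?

7

Sorted descending: 26, 25, 24, 21, 20, 18, 17, 16, 16, 14, 12, 7, 7.
  26 → shelf 1 (new)  [load 26/36]
  25 → shelf 2 (new)  [load 25/36]
  24 → shelf 3 (new)  [load 24/36]
  21 → shelf 4 (new)  [load 21/36]
  20 → shelf 5 (new)  [load 20/36]
  18 → shelf 6 (new)  [load 18/36]
  17 → shelf 6  [load 35/36]
  16 → shelf 5  [load 36/36]
  16 → shelf 7 (new)  [load 16/36]
  14 → shelf 4  [load 35/36]
  12 → shelf 3  [load 36/36]
  7 → shelf 1  [load 33/36]
  7 → shelf 2  [load 32/36]
7 shelves opened.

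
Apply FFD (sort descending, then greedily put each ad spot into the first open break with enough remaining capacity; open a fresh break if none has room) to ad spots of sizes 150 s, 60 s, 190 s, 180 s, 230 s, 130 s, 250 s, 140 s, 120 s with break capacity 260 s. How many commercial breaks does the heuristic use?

7

Sorted descending: 250, 230, 190, 180, 150, 140, 130, 120, 60.
  250 → break 1 (new)  [load 250/260]
  230 → break 2 (new)  [load 230/260]
  190 → break 3 (new)  [load 190/260]
  180 → break 4 (new)  [load 180/260]
  150 → break 5 (new)  [load 150/260]
  140 → break 6 (new)  [load 140/260]
  130 → break 7 (new)  [load 130/260]
  120 → break 6  [load 260/260]
  60 → break 3  [load 250/260]
7 commercial breaks opened.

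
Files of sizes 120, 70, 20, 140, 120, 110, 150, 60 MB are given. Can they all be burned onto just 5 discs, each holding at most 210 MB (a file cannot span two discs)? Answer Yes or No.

A valid assignment using 5 discs:
  disc 1: 150 + 60 = 210
  disc 2: 140 + 70 = 210
  disc 3: 120 + 20 = 140
  disc 4: 120 = 120
  disc 5: 110 = 110
Every load is within 210 MB, so 5 discs suffice.

Yes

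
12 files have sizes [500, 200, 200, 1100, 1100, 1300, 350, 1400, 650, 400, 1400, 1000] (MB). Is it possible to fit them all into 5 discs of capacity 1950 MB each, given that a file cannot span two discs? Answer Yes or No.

No

Total = 9600 MB; ⌈9600/1950⌉ = 5.
6 files each exceed half the capacity and cannot share a disc, forcing at least 6 discs.
At least 6 discs are required, but only 5 are allowed.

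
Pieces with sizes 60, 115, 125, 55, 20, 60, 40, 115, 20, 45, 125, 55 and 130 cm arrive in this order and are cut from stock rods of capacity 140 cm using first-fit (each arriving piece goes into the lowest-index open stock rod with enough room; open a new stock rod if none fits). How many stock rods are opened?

  60 → stock rod 1 (new)  [load 60/140]
  115 → stock rod 2 (new)  [load 115/140]
  125 → stock rod 3 (new)  [load 125/140]
  55 → stock rod 1  [load 115/140]
  20 → stock rod 1  [load 135/140]
  60 → stock rod 4 (new)  [load 60/140]
  40 → stock rod 4  [load 100/140]
  115 → stock rod 5 (new)  [load 115/140]
  20 → stock rod 2  [load 135/140]
  45 → stock rod 6 (new)  [load 45/140]
  125 → stock rod 7 (new)  [load 125/140]
  55 → stock rod 6  [load 100/140]
  130 → stock rod 8 (new)  [load 130/140]
8 stock rods opened.

8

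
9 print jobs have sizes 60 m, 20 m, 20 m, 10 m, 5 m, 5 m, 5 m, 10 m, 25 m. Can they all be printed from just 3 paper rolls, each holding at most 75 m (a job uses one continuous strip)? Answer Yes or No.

A valid assignment using 3 paper rolls:
  roll 1: 60 + 10 + 5 = 75
  roll 2: 25 + 20 + 20 + 10 = 75
  roll 3: 5 + 5 = 10
Every load is within 75 m, so 3 paper rolls suffice.

Yes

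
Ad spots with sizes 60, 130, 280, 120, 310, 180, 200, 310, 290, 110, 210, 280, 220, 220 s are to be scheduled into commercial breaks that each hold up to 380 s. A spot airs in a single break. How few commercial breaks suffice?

Total = 310 + 310 + 290 + 280 + 280 + 220 + 220 + 210 + 200 + 180 + 130 + 120 + 110 + 60 = 2920 s.
Lower bound: ⌈2920/380⌉ = 8 commercial breaks.
Also, 9 ad spots each exceed 190 s, and no two of those can share a break, so at least 9 commercial breaks are needed.
A packing using 9 commercial breaks:
  break 1: 310 + 60 = 370
  break 2: 310 = 310
  break 3: 290 = 290
  break 4: 280 = 280
  break 5: 280 = 280
  break 6: 220 + 130 = 350
  break 7: 220 + 120 = 340
  break 8: 210 + 110 = 320
  break 9: 200 + 180 = 380
This matches the lower bound, so 9 is optimal.

9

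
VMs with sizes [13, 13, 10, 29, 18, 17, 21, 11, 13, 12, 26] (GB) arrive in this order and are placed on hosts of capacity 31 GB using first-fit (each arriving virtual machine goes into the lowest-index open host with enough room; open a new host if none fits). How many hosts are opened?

  13 → host 1 (new)  [load 13/31]
  13 → host 1  [load 26/31]
  10 → host 2 (new)  [load 10/31]
  29 → host 3 (new)  [load 29/31]
  18 → host 2  [load 28/31]
  17 → host 4 (new)  [load 17/31]
  21 → host 5 (new)  [load 21/31]
  11 → host 4  [load 28/31]
  13 → host 6 (new)  [load 13/31]
  12 → host 6  [load 25/31]
  26 → host 7 (new)  [load 26/31]
7 hosts opened.

7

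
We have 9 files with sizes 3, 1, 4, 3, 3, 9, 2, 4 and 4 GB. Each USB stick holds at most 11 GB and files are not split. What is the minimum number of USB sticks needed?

Total = 9 + 4 + 4 + 4 + 3 + 3 + 3 + 2 + 1 = 33 GB.
Lower bound: ⌈33/11⌉ = 3 USB sticks.
A packing using 3 USB sticks:
  USB stick 1: 9 + 2 = 11
  USB stick 2: 4 + 4 + 3 = 11
  USB stick 3: 4 + 3 + 3 + 1 = 11
This matches the lower bound, so 3 is optimal.

3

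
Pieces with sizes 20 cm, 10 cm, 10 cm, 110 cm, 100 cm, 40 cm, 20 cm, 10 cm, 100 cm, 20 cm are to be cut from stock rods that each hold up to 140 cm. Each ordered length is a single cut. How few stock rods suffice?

4

Total = 110 + 100 + 100 + 40 + 20 + 20 + 20 + 10 + 10 + 10 = 440 cm.
Lower bound: ⌈440/140⌉ = 4 stock rods.
A packing using 4 stock rods:
  stock rod 1: 110 + 20 + 10 = 140
  stock rod 2: 100 + 40 = 140
  stock rod 3: 100 + 20 + 20 = 140
  stock rod 4: 10 + 10 = 20
This matches the lower bound, so 4 is optimal.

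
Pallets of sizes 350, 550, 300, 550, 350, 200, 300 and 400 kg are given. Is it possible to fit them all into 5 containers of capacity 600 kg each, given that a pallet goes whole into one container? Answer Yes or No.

No

Total = 3000 kg; ⌈3000/600⌉ = 5.
The bound of 5 does not rule out 5, but exhaustive search shows no assignment into 5 containers of capacity 600 kg exists — the minimum is 6.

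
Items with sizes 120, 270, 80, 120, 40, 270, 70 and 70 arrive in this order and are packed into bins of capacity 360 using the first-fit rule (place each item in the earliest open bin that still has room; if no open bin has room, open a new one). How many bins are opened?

3

  120 → bin 1 (new)  [load 120/360]
  270 → bin 2 (new)  [load 270/360]
  80 → bin 1  [load 200/360]
  120 → bin 1  [load 320/360]
  40 → bin 1  [load 360/360]
  270 → bin 3 (new)  [load 270/360]
  70 → bin 2  [load 340/360]
  70 → bin 3  [load 340/360]
3 bins opened.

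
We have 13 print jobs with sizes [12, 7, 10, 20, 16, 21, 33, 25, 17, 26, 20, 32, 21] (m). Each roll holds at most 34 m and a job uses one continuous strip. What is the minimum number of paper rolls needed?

Total = 33 + 32 + 26 + 25 + 21 + 21 + 20 + 20 + 17 + 16 + 12 + 10 + 7 = 260 m.
Lower bound: ⌈260/34⌉ = 8 paper rolls.
A packing using 9 paper rolls:
  roll 1: 33 = 33
  roll 2: 32 = 32
  roll 3: 26 + 7 = 33
  roll 4: 25 = 25
  roll 5: 21 + 12 = 33
  roll 6: 21 + 10 = 31
  roll 7: 20 = 20
  roll 8: 20 = 20
  roll 9: 17 + 16 = 33
No arrangement into 8 paper rolls stays within capacity, so 9 is optimal.

9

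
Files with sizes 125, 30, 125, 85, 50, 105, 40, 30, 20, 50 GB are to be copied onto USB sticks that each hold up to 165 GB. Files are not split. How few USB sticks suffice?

5

Total = 125 + 125 + 105 + 85 + 50 + 50 + 40 + 30 + 30 + 20 = 660 GB.
Lower bound: ⌈660/165⌉ = 4 USB sticks.
A packing using 5 USB sticks:
  USB stick 1: 125 + 40 = 165
  USB stick 2: 125 + 30 = 155
  USB stick 3: 105 + 50 = 155
  USB stick 4: 85 + 50 + 30 = 165
  USB stick 5: 20 = 20
No arrangement into 4 USB sticks stays within capacity, so 5 is optimal.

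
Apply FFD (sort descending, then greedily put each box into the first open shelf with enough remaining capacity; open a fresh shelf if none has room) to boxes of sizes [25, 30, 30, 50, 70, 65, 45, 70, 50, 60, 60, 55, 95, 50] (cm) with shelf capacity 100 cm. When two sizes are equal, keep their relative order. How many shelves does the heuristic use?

Sorted descending: 95, 70, 70, 65, 60, 60, 55, 50, 50, 50, 45, 30, 30, 25.
  95 → shelf 1 (new)  [load 95/100]
  70 → shelf 2 (new)  [load 70/100]
  70 → shelf 3 (new)  [load 70/100]
  65 → shelf 4 (new)  [load 65/100]
  60 → shelf 5 (new)  [load 60/100]
  60 → shelf 6 (new)  [load 60/100]
  55 → shelf 7 (new)  [load 55/100]
  50 → shelf 8 (new)  [load 50/100]
  50 → shelf 8  [load 100/100]
  50 → shelf 9 (new)  [load 50/100]
  45 → shelf 7  [load 100/100]
  30 → shelf 2  [load 100/100]
  30 → shelf 3  [load 100/100]
  25 → shelf 4  [load 90/100]
9 shelves opened.

9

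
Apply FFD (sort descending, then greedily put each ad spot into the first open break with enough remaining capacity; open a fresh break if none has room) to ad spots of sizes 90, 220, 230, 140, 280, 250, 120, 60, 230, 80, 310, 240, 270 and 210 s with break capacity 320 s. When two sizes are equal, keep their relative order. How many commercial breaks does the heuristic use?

Sorted descending: 310, 280, 270, 250, 240, 230, 230, 220, 210, 140, 120, 90, 80, 60.
  310 → break 1 (new)  [load 310/320]
  280 → break 2 (new)  [load 280/320]
  270 → break 3 (new)  [load 270/320]
  250 → break 4 (new)  [load 250/320]
  240 → break 5 (new)  [load 240/320]
  230 → break 6 (new)  [load 230/320]
  230 → break 7 (new)  [load 230/320]
  220 → break 8 (new)  [load 220/320]
  210 → break 9 (new)  [load 210/320]
  140 → break 10 (new)  [load 140/320]
  120 → break 10  [load 260/320]
  90 → break 6  [load 320/320]
  80 → break 5  [load 320/320]
  60 → break 4  [load 310/320]
10 commercial breaks opened.

10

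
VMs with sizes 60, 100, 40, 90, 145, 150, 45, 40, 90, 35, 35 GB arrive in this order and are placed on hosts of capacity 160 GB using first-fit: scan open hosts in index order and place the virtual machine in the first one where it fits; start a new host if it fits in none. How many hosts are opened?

6

  60 → host 1 (new)  [load 60/160]
  100 → host 1  [load 160/160]
  40 → host 2 (new)  [load 40/160]
  90 → host 2  [load 130/160]
  145 → host 3 (new)  [load 145/160]
  150 → host 4 (new)  [load 150/160]
  45 → host 5 (new)  [load 45/160]
  40 → host 5  [load 85/160]
  90 → host 6 (new)  [load 90/160]
  35 → host 5  [load 120/160]
  35 → host 5  [load 155/160]
6 hosts opened.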